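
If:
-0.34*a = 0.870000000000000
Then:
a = -2.56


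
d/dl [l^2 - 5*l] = 2*l - 5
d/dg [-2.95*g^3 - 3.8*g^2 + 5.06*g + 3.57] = -8.85*g^2 - 7.6*g + 5.06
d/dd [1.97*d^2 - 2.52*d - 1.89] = 3.94*d - 2.52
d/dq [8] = 0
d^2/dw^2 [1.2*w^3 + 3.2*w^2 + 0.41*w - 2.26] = 7.2*w + 6.4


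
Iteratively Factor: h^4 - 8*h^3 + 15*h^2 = (h)*(h^3 - 8*h^2 + 15*h) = h^2*(h^2 - 8*h + 15) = h^2*(h - 5)*(h - 3)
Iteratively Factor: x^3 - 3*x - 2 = (x - 2)*(x^2 + 2*x + 1) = (x - 2)*(x + 1)*(x + 1)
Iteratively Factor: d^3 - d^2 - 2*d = (d + 1)*(d^2 - 2*d) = d*(d + 1)*(d - 2)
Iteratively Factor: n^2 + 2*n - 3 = (n - 1)*(n + 3)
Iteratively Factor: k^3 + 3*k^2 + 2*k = (k + 2)*(k^2 + k) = (k + 1)*(k + 2)*(k)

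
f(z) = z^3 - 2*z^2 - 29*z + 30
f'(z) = 3*z^2 - 4*z - 29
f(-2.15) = 73.17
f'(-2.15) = -6.53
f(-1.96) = 71.63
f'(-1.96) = -9.64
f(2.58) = -40.96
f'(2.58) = -19.35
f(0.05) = 28.55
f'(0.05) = -29.19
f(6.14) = 8.02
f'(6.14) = 59.54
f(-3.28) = 68.32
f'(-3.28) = 16.40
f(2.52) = -39.78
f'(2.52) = -20.03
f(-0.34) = 39.59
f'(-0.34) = -27.29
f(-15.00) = -3360.00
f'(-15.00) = 706.00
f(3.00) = -48.00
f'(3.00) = -14.00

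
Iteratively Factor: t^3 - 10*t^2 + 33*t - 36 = (t - 3)*(t^2 - 7*t + 12) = (t - 4)*(t - 3)*(t - 3)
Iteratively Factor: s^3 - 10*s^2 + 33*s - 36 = (s - 3)*(s^2 - 7*s + 12) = (s - 3)^2*(s - 4)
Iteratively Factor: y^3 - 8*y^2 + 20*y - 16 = (y - 2)*(y^2 - 6*y + 8) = (y - 2)^2*(y - 4)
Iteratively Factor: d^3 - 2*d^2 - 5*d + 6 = (d + 2)*(d^2 - 4*d + 3) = (d - 3)*(d + 2)*(d - 1)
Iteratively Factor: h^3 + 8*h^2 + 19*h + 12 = (h + 1)*(h^2 + 7*h + 12) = (h + 1)*(h + 3)*(h + 4)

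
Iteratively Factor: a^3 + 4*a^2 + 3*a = (a + 3)*(a^2 + a) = (a + 1)*(a + 3)*(a)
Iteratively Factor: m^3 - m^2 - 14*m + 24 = (m - 2)*(m^2 + m - 12) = (m - 2)*(m + 4)*(m - 3)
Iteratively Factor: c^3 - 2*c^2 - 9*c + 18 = (c - 3)*(c^2 + c - 6) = (c - 3)*(c - 2)*(c + 3)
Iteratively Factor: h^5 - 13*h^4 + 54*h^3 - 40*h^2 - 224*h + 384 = (h - 3)*(h^4 - 10*h^3 + 24*h^2 + 32*h - 128) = (h - 3)*(h + 2)*(h^3 - 12*h^2 + 48*h - 64) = (h - 4)*(h - 3)*(h + 2)*(h^2 - 8*h + 16) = (h - 4)^2*(h - 3)*(h + 2)*(h - 4)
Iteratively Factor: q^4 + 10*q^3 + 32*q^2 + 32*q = (q + 4)*(q^3 + 6*q^2 + 8*q) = (q + 2)*(q + 4)*(q^2 + 4*q) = q*(q + 2)*(q + 4)*(q + 4)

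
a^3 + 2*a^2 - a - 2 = (a - 1)*(a + 1)*(a + 2)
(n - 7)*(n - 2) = n^2 - 9*n + 14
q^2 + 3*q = q*(q + 3)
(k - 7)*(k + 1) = k^2 - 6*k - 7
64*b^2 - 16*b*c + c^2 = (-8*b + c)^2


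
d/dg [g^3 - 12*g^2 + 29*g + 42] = 3*g^2 - 24*g + 29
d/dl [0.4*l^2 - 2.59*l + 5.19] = 0.8*l - 2.59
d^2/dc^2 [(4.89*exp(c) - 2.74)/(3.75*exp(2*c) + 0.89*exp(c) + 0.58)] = (68.765625*exp(4*c) - 170.445375*exp(3*c) - 91.24875*exp(2*c) + 19.143428*exp(c) + 3.059384)*exp(c)/(52.734375*exp(6*c) + 37.546875*exp(5*c) + 33.379875*exp(4*c) + 12.319469*exp(3*c) + 5.162754*exp(2*c) + 0.898188*exp(c) + 0.195112)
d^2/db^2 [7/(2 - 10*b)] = -175/(5*b - 1)^3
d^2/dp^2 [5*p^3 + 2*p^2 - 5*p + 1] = 30*p + 4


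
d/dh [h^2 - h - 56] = 2*h - 1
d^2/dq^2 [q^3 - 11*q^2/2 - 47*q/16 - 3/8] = 6*q - 11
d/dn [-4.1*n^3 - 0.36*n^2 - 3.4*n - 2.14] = -12.3*n^2 - 0.72*n - 3.4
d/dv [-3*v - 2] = -3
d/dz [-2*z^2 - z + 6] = -4*z - 1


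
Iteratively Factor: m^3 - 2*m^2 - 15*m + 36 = (m - 3)*(m^2 + m - 12) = (m - 3)*(m + 4)*(m - 3)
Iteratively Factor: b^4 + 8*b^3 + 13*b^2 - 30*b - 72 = (b + 3)*(b^3 + 5*b^2 - 2*b - 24) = (b + 3)^2*(b^2 + 2*b - 8) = (b + 3)^2*(b + 4)*(b - 2)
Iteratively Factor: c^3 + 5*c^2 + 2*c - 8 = (c + 2)*(c^2 + 3*c - 4) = (c + 2)*(c + 4)*(c - 1)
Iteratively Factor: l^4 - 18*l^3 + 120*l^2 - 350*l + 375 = (l - 5)*(l^3 - 13*l^2 + 55*l - 75) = (l - 5)*(l - 3)*(l^2 - 10*l + 25) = (l - 5)^2*(l - 3)*(l - 5)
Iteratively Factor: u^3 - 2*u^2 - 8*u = (u - 4)*(u^2 + 2*u) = (u - 4)*(u + 2)*(u)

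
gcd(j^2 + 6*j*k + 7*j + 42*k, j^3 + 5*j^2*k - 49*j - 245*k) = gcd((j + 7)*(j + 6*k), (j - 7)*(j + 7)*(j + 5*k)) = j + 7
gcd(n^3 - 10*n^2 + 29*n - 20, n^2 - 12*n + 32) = n - 4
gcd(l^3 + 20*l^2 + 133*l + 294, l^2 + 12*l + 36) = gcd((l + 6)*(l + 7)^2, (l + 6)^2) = l + 6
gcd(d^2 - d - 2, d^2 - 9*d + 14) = d - 2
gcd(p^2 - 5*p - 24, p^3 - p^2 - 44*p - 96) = p^2 - 5*p - 24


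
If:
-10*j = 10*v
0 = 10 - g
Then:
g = 10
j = -v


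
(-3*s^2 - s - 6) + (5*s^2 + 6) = 2*s^2 - s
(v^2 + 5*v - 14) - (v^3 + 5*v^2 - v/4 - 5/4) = -v^3 - 4*v^2 + 21*v/4 - 51/4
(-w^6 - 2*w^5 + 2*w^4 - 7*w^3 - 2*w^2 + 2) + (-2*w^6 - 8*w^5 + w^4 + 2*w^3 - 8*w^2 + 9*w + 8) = -3*w^6 - 10*w^5 + 3*w^4 - 5*w^3 - 10*w^2 + 9*w + 10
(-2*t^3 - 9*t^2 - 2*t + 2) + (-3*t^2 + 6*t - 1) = -2*t^3 - 12*t^2 + 4*t + 1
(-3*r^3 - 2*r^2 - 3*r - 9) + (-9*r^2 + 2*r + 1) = -3*r^3 - 11*r^2 - r - 8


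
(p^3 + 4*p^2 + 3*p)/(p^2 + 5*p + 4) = p*(p + 3)/(p + 4)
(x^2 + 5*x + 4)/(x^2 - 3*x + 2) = (x^2 + 5*x + 4)/(x^2 - 3*x + 2)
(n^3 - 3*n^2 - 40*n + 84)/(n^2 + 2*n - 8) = (n^2 - n - 42)/(n + 4)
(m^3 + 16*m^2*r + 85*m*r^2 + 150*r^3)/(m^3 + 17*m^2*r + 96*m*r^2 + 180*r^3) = (m + 5*r)/(m + 6*r)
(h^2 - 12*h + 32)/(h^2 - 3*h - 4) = (h - 8)/(h + 1)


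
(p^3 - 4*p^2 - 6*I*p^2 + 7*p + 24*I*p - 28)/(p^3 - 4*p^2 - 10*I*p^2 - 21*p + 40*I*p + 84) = (p + I)/(p - 3*I)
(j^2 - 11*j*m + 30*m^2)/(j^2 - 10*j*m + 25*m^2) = (j - 6*m)/(j - 5*m)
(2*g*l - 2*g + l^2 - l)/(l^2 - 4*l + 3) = (2*g + l)/(l - 3)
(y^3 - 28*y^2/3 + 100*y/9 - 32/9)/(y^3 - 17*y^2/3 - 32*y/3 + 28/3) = (3*y^2 - 26*y + 16)/(3*(y^2 - 5*y - 14))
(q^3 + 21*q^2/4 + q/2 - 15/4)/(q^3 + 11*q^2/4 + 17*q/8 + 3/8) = 2*(4*q^2 + 17*q - 15)/(8*q^2 + 14*q + 3)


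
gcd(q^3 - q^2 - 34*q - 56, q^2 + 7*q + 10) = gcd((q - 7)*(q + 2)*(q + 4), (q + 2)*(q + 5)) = q + 2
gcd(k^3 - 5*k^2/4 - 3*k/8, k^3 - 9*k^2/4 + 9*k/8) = k^2 - 3*k/2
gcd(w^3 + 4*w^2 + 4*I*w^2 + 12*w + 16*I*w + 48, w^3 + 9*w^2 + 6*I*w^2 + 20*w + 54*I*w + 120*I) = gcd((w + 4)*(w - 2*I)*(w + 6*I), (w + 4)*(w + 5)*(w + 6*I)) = w^2 + w*(4 + 6*I) + 24*I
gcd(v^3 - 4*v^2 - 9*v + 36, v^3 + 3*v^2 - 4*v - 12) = v + 3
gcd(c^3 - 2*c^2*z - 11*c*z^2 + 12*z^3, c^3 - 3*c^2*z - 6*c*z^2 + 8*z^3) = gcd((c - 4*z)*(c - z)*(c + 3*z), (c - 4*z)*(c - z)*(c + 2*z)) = c^2 - 5*c*z + 4*z^2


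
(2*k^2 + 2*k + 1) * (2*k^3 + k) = 4*k^5 + 4*k^4 + 4*k^3 + 2*k^2 + k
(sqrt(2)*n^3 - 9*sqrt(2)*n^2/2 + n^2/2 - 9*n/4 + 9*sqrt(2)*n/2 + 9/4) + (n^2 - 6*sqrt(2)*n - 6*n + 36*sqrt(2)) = sqrt(2)*n^3 - 9*sqrt(2)*n^2/2 + 3*n^2/2 - 33*n/4 - 3*sqrt(2)*n/2 + 9/4 + 36*sqrt(2)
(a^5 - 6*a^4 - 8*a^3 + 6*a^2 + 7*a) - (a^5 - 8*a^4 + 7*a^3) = 2*a^4 - 15*a^3 + 6*a^2 + 7*a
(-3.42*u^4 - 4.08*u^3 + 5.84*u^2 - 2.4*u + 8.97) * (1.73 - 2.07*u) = 7.0794*u^5 + 2.529*u^4 - 19.1472*u^3 + 15.0712*u^2 - 22.7199*u + 15.5181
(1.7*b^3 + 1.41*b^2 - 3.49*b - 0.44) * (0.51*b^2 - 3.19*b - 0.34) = 0.867*b^5 - 4.7039*b^4 - 6.8558*b^3 + 10.4293*b^2 + 2.5902*b + 0.1496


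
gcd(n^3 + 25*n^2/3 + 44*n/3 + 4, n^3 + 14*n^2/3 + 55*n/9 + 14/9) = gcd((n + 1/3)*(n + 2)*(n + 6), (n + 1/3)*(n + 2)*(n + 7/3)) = n^2 + 7*n/3 + 2/3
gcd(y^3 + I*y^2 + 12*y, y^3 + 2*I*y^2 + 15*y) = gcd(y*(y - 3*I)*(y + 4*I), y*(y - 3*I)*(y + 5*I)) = y^2 - 3*I*y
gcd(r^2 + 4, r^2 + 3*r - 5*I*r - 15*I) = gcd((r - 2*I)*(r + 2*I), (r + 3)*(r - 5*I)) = 1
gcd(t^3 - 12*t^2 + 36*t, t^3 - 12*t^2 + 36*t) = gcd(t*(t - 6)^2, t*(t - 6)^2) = t^3 - 12*t^2 + 36*t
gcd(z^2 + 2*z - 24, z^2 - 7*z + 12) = z - 4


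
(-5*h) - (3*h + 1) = -8*h - 1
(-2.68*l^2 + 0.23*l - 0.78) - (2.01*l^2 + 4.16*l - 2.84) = -4.69*l^2 - 3.93*l + 2.06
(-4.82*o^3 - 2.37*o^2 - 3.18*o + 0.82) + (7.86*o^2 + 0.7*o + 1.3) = -4.82*o^3 + 5.49*o^2 - 2.48*o + 2.12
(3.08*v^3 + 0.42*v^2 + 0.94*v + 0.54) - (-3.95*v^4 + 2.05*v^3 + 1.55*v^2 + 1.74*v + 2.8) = 3.95*v^4 + 1.03*v^3 - 1.13*v^2 - 0.8*v - 2.26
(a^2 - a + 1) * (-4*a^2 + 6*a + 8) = -4*a^4 + 10*a^3 - 2*a^2 - 2*a + 8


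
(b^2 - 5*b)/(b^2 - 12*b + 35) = b/(b - 7)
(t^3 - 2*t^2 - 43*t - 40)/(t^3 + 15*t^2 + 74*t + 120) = (t^2 - 7*t - 8)/(t^2 + 10*t + 24)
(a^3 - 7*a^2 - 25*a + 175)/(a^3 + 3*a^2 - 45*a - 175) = (a - 5)/(a + 5)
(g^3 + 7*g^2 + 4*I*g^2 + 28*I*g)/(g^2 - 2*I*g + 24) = g*(g + 7)/(g - 6*I)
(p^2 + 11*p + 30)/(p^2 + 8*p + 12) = (p + 5)/(p + 2)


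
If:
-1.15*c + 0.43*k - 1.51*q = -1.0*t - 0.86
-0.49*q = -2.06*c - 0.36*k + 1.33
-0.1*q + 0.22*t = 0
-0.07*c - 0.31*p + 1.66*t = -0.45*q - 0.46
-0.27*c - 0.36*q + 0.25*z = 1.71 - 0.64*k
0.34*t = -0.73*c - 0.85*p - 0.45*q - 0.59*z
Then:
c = 1.26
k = -9.63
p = -16.21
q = -4.48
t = -2.04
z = 26.39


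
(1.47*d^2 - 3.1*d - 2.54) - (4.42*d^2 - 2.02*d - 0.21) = -2.95*d^2 - 1.08*d - 2.33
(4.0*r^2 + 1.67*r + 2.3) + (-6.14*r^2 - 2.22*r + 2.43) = -2.14*r^2 - 0.55*r + 4.73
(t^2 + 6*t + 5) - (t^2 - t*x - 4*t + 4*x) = t*x + 10*t - 4*x + 5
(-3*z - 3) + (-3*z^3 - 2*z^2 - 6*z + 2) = -3*z^3 - 2*z^2 - 9*z - 1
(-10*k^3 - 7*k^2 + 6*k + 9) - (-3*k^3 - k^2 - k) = -7*k^3 - 6*k^2 + 7*k + 9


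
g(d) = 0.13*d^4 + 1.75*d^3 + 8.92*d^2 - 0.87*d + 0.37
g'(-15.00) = -842.22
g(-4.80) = 85.54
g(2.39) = 77.38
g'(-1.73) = -18.71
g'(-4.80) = -23.05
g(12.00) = 6994.09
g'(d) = 0.52*d^3 + 5.25*d^2 + 17.84*d - 0.87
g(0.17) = 0.49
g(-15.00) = 2695.42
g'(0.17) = 2.32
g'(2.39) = 78.86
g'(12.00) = 1867.77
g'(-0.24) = -4.86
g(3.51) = 202.62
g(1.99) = 49.79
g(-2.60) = 38.11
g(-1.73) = 20.68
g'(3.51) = 148.92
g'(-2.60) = -20.90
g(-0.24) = 1.07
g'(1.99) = 59.52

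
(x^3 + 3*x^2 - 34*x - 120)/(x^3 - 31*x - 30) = (x + 4)/(x + 1)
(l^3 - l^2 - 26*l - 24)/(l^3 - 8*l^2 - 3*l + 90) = (l^2 + 5*l + 4)/(l^2 - 2*l - 15)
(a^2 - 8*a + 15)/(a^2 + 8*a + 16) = (a^2 - 8*a + 15)/(a^2 + 8*a + 16)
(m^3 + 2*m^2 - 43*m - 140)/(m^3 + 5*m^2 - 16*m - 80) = (m - 7)/(m - 4)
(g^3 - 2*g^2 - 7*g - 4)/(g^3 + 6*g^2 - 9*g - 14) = (g^2 - 3*g - 4)/(g^2 + 5*g - 14)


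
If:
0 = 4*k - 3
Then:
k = 3/4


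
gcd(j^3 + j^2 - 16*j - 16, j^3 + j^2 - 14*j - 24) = j - 4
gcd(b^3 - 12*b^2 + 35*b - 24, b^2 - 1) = b - 1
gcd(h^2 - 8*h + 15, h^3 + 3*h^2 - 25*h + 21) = h - 3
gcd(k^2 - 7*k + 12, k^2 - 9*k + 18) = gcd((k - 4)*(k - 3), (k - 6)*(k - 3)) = k - 3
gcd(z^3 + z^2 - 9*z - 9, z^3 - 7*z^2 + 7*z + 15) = z^2 - 2*z - 3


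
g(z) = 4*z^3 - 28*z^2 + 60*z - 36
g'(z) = 12*z^2 - 56*z + 60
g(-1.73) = -244.31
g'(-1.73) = 192.79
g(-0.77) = -100.63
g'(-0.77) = 110.23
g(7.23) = 445.89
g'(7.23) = 282.39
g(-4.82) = -1423.63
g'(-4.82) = 608.71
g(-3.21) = -649.42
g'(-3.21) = 363.41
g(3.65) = 4.48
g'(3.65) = 15.47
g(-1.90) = -278.52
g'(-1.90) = 209.72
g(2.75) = 0.44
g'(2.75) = -3.25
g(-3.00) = -576.00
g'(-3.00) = 336.00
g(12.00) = 3564.00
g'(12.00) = 1116.00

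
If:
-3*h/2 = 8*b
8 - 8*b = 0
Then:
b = 1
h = -16/3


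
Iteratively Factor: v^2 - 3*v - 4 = (v + 1)*(v - 4)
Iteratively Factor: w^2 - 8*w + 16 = (w - 4)*(w - 4)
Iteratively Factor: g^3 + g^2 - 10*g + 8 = (g + 4)*(g^2 - 3*g + 2) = (g - 1)*(g + 4)*(g - 2)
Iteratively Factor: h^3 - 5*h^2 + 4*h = (h - 1)*(h^2 - 4*h) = (h - 4)*(h - 1)*(h)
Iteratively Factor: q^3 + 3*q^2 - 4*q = (q + 4)*(q^2 - q) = (q - 1)*(q + 4)*(q)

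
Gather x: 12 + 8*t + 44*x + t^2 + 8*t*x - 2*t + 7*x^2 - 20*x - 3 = t^2 + 6*t + 7*x^2 + x*(8*t + 24) + 9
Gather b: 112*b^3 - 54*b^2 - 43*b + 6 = 112*b^3 - 54*b^2 - 43*b + 6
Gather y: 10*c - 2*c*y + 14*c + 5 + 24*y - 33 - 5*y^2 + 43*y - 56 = 24*c - 5*y^2 + y*(67 - 2*c) - 84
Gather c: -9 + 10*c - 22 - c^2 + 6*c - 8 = -c^2 + 16*c - 39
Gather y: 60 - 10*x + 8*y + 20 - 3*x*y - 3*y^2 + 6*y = -10*x - 3*y^2 + y*(14 - 3*x) + 80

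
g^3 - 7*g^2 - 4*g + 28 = (g - 7)*(g - 2)*(g + 2)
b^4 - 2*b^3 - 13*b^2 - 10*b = b*(b - 5)*(b + 1)*(b + 2)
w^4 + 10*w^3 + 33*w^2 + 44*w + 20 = (w + 1)*(w + 2)^2*(w + 5)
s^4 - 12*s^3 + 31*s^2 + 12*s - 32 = (s - 8)*(s - 4)*(s - 1)*(s + 1)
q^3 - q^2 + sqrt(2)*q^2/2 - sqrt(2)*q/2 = q*(q - 1)*(q + sqrt(2)/2)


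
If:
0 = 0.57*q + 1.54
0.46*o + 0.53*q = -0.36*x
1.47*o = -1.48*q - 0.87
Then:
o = 2.13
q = -2.70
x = 1.26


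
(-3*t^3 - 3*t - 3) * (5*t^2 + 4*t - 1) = -15*t^5 - 12*t^4 - 12*t^3 - 27*t^2 - 9*t + 3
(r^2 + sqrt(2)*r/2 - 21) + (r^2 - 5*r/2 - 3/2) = 2*r^2 - 5*r/2 + sqrt(2)*r/2 - 45/2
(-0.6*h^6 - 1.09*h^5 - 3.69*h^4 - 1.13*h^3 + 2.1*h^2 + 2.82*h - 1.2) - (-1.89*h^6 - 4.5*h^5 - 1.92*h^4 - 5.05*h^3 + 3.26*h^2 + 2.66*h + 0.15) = 1.29*h^6 + 3.41*h^5 - 1.77*h^4 + 3.92*h^3 - 1.16*h^2 + 0.16*h - 1.35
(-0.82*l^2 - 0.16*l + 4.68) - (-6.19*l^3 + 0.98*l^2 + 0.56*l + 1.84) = 6.19*l^3 - 1.8*l^2 - 0.72*l + 2.84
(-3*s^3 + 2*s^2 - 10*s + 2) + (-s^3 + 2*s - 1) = -4*s^3 + 2*s^2 - 8*s + 1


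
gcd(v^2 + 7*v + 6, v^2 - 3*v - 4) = v + 1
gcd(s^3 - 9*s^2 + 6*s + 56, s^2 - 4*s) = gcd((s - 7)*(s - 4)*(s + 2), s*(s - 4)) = s - 4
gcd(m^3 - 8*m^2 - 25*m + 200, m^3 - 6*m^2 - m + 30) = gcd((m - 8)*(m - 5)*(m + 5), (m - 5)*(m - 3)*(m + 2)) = m - 5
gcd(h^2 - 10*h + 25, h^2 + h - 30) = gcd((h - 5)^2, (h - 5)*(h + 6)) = h - 5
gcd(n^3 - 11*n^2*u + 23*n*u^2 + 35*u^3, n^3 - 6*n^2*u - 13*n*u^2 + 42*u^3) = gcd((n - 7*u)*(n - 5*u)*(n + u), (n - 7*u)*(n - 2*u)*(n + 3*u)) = -n + 7*u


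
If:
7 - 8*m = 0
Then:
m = 7/8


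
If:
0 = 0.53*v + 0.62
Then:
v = -1.17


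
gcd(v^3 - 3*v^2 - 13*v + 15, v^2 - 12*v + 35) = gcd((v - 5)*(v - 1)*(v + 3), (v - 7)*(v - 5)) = v - 5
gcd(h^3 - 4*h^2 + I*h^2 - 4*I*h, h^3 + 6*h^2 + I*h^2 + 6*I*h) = h^2 + I*h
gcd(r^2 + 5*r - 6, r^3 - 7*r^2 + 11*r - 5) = r - 1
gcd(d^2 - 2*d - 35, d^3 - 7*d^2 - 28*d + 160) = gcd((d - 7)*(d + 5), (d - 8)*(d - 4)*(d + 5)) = d + 5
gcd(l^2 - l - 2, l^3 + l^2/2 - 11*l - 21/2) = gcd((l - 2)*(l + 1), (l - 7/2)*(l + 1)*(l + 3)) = l + 1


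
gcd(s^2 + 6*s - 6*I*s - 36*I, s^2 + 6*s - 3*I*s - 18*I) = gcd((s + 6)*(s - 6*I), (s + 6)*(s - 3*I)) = s + 6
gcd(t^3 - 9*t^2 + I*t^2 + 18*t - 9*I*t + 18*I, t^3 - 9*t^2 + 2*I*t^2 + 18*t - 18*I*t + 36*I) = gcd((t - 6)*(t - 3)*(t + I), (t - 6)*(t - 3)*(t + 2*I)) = t^2 - 9*t + 18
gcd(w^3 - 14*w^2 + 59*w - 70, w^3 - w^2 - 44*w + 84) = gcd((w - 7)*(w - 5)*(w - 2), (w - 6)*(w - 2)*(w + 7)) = w - 2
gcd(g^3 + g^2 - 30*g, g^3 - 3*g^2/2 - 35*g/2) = g^2 - 5*g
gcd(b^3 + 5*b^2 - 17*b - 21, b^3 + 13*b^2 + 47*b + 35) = b^2 + 8*b + 7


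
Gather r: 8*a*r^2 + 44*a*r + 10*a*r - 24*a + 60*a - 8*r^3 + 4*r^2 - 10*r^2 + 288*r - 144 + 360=36*a - 8*r^3 + r^2*(8*a - 6) + r*(54*a + 288) + 216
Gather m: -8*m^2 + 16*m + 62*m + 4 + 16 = -8*m^2 + 78*m + 20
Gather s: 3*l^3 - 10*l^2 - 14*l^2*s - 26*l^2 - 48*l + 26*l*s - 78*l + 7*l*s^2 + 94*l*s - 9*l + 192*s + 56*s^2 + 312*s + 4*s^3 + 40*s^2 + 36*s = 3*l^3 - 36*l^2 - 135*l + 4*s^3 + s^2*(7*l + 96) + s*(-14*l^2 + 120*l + 540)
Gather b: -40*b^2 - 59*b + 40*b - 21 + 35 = -40*b^2 - 19*b + 14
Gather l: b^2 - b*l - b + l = b^2 - b + l*(1 - b)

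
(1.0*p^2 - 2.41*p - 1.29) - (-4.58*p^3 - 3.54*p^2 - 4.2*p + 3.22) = 4.58*p^3 + 4.54*p^2 + 1.79*p - 4.51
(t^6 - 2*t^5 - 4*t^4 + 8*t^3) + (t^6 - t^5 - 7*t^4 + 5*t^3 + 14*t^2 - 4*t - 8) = 2*t^6 - 3*t^5 - 11*t^4 + 13*t^3 + 14*t^2 - 4*t - 8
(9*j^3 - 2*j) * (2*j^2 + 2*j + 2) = 18*j^5 + 18*j^4 + 14*j^3 - 4*j^2 - 4*j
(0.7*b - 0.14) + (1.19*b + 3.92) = 1.89*b + 3.78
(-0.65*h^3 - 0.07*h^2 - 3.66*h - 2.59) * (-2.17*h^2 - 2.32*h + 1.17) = 1.4105*h^5 + 1.6599*h^4 + 7.3441*h^3 + 14.0296*h^2 + 1.7266*h - 3.0303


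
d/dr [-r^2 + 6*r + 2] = 6 - 2*r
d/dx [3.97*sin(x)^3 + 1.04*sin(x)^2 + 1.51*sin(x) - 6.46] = (11.91*sin(x)^2 + 2.08*sin(x) + 1.51)*cos(x)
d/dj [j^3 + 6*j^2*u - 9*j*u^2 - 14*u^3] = 3*j^2 + 12*j*u - 9*u^2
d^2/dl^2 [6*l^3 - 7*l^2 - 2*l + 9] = 36*l - 14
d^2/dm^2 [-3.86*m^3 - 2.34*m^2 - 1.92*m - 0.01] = -23.16*m - 4.68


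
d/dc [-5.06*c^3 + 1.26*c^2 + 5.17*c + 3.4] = -15.18*c^2 + 2.52*c + 5.17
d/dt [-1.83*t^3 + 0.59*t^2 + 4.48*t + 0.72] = -5.49*t^2 + 1.18*t + 4.48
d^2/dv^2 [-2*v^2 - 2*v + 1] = -4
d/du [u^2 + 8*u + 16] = 2*u + 8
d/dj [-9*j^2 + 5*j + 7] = 5 - 18*j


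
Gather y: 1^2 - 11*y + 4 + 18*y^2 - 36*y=18*y^2 - 47*y + 5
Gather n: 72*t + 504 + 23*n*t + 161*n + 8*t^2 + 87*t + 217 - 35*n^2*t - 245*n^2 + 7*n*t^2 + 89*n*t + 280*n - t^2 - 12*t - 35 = n^2*(-35*t - 245) + n*(7*t^2 + 112*t + 441) + 7*t^2 + 147*t + 686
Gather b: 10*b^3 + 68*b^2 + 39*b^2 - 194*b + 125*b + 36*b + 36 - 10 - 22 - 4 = 10*b^3 + 107*b^2 - 33*b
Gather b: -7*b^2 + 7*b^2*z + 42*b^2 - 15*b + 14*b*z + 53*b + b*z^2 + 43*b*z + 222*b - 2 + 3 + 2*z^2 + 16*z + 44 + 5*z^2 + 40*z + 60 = b^2*(7*z + 35) + b*(z^2 + 57*z + 260) + 7*z^2 + 56*z + 105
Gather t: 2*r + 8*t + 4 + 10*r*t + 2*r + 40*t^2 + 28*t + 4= 4*r + 40*t^2 + t*(10*r + 36) + 8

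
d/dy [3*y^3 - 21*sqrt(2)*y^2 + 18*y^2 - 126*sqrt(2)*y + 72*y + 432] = 9*y^2 - 42*sqrt(2)*y + 36*y - 126*sqrt(2) + 72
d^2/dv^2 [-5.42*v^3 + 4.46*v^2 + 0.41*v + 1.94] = 8.92 - 32.52*v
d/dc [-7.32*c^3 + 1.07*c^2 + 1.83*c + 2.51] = -21.96*c^2 + 2.14*c + 1.83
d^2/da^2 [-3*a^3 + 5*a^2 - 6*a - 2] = 10 - 18*a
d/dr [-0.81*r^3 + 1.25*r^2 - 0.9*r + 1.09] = -2.43*r^2 + 2.5*r - 0.9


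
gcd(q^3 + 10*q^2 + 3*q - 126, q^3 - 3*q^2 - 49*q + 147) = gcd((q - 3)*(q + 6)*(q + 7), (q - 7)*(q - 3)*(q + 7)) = q^2 + 4*q - 21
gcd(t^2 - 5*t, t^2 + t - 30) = t - 5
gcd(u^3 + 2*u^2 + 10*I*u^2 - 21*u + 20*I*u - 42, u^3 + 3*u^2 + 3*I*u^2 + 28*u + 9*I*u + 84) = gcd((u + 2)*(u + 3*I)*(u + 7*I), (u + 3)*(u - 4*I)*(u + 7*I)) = u + 7*I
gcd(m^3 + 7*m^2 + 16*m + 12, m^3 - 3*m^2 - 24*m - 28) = m^2 + 4*m + 4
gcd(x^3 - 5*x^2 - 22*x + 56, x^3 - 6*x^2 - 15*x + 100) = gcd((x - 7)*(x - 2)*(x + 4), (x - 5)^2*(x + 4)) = x + 4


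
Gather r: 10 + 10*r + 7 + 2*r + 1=12*r + 18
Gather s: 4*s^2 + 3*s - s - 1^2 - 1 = 4*s^2 + 2*s - 2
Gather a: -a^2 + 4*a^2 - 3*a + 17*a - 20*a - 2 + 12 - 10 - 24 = 3*a^2 - 6*a - 24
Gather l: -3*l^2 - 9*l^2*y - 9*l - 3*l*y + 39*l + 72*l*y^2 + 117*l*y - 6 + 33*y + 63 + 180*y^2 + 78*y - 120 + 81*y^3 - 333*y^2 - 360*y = l^2*(-9*y - 3) + l*(72*y^2 + 114*y + 30) + 81*y^3 - 153*y^2 - 249*y - 63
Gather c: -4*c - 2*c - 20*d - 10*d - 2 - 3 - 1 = -6*c - 30*d - 6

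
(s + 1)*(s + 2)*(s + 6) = s^3 + 9*s^2 + 20*s + 12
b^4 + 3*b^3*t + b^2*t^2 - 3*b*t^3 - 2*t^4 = (b - t)*(b + t)^2*(b + 2*t)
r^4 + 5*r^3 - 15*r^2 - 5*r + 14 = (r - 2)*(r - 1)*(r + 1)*(r + 7)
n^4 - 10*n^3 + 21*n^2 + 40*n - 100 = (n - 5)^2*(n - 2)*(n + 2)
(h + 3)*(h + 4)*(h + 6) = h^3 + 13*h^2 + 54*h + 72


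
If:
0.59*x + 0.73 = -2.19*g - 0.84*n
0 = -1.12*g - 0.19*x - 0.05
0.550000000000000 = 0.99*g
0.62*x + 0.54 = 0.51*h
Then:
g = 0.56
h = -3.24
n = 0.17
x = -3.54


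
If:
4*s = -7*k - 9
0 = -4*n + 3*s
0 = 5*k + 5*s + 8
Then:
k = -13/15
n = -11/20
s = -11/15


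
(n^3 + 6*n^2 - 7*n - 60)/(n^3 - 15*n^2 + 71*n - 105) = (n^2 + 9*n + 20)/(n^2 - 12*n + 35)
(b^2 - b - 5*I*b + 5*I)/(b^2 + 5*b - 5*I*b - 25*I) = (b - 1)/(b + 5)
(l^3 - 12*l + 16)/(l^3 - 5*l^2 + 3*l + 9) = (l^3 - 12*l + 16)/(l^3 - 5*l^2 + 3*l + 9)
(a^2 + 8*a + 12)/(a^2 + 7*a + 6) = (a + 2)/(a + 1)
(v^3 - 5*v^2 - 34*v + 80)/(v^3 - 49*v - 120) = (v - 2)/(v + 3)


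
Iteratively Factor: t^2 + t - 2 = (t - 1)*(t + 2)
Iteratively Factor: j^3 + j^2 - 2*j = (j)*(j^2 + j - 2) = j*(j + 2)*(j - 1)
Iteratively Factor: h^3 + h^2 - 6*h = (h - 2)*(h^2 + 3*h) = (h - 2)*(h + 3)*(h)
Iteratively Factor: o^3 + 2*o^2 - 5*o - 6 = (o - 2)*(o^2 + 4*o + 3) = (o - 2)*(o + 1)*(o + 3)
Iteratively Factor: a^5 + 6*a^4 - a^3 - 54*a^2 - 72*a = (a)*(a^4 + 6*a^3 - a^2 - 54*a - 72) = a*(a + 4)*(a^3 + 2*a^2 - 9*a - 18) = a*(a + 3)*(a + 4)*(a^2 - a - 6) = a*(a - 3)*(a + 3)*(a + 4)*(a + 2)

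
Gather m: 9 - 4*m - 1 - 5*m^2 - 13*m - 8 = -5*m^2 - 17*m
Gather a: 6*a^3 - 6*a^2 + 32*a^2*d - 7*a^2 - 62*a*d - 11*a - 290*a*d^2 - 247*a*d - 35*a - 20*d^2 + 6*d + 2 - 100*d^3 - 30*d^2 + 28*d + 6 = 6*a^3 + a^2*(32*d - 13) + a*(-290*d^2 - 309*d - 46) - 100*d^3 - 50*d^2 + 34*d + 8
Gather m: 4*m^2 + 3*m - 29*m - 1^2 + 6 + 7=4*m^2 - 26*m + 12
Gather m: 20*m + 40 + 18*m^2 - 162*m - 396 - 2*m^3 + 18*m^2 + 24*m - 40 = -2*m^3 + 36*m^2 - 118*m - 396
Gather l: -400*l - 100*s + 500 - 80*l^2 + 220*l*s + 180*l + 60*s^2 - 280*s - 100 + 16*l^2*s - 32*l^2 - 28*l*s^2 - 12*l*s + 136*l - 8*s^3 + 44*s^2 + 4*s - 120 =l^2*(16*s - 112) + l*(-28*s^2 + 208*s - 84) - 8*s^3 + 104*s^2 - 376*s + 280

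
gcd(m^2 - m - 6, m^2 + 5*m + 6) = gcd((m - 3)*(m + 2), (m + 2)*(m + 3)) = m + 2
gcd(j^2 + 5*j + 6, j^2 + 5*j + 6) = j^2 + 5*j + 6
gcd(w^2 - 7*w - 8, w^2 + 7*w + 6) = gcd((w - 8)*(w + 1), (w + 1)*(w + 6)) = w + 1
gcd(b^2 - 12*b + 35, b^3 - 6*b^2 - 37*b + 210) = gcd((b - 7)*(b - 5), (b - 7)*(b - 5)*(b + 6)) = b^2 - 12*b + 35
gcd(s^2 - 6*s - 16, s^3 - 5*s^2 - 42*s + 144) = s - 8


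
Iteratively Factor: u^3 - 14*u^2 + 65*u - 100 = (u - 4)*(u^2 - 10*u + 25) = (u - 5)*(u - 4)*(u - 5)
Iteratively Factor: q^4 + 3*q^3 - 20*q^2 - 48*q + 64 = (q - 4)*(q^3 + 7*q^2 + 8*q - 16) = (q - 4)*(q + 4)*(q^2 + 3*q - 4) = (q - 4)*(q - 1)*(q + 4)*(q + 4)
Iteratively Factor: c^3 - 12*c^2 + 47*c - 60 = (c - 4)*(c^2 - 8*c + 15) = (c - 4)*(c - 3)*(c - 5)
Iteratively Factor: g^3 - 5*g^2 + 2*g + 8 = (g - 4)*(g^2 - g - 2) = (g - 4)*(g - 2)*(g + 1)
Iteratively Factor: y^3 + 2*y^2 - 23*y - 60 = (y + 3)*(y^2 - y - 20) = (y + 3)*(y + 4)*(y - 5)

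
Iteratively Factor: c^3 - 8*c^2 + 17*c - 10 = (c - 2)*(c^2 - 6*c + 5) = (c - 2)*(c - 1)*(c - 5)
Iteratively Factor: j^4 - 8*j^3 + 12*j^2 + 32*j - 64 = (j - 4)*(j^3 - 4*j^2 - 4*j + 16) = (j - 4)*(j - 2)*(j^2 - 2*j - 8) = (j - 4)^2*(j - 2)*(j + 2)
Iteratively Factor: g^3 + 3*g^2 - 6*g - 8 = (g - 2)*(g^2 + 5*g + 4) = (g - 2)*(g + 1)*(g + 4)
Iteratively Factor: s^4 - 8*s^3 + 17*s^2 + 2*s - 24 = (s - 4)*(s^3 - 4*s^2 + s + 6) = (s - 4)*(s + 1)*(s^2 - 5*s + 6) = (s - 4)*(s - 3)*(s + 1)*(s - 2)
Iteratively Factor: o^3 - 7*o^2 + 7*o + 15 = (o + 1)*(o^2 - 8*o + 15) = (o - 5)*(o + 1)*(o - 3)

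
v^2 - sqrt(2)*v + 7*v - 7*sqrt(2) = (v + 7)*(v - sqrt(2))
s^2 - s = s*(s - 1)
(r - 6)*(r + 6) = r^2 - 36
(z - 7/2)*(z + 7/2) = z^2 - 49/4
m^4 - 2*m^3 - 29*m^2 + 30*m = m*(m - 6)*(m - 1)*(m + 5)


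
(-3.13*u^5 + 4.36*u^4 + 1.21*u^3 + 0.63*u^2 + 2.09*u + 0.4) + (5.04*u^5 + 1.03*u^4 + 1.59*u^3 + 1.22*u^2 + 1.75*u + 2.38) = 1.91*u^5 + 5.39*u^4 + 2.8*u^3 + 1.85*u^2 + 3.84*u + 2.78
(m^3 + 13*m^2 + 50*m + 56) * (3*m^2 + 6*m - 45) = 3*m^5 + 45*m^4 + 183*m^3 - 117*m^2 - 1914*m - 2520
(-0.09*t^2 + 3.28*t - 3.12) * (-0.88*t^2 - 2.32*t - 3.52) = 0.0792*t^4 - 2.6776*t^3 - 4.5472*t^2 - 4.3072*t + 10.9824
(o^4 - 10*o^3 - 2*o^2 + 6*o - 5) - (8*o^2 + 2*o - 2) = o^4 - 10*o^3 - 10*o^2 + 4*o - 3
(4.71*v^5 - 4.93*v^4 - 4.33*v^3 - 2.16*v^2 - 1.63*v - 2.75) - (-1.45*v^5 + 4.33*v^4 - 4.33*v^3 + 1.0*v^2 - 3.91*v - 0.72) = 6.16*v^5 - 9.26*v^4 - 3.16*v^2 + 2.28*v - 2.03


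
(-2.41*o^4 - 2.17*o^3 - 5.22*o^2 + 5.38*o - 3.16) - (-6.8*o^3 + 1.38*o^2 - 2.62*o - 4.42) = -2.41*o^4 + 4.63*o^3 - 6.6*o^2 + 8.0*o + 1.26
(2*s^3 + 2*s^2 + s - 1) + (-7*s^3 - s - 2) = -5*s^3 + 2*s^2 - 3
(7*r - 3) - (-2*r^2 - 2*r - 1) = 2*r^2 + 9*r - 2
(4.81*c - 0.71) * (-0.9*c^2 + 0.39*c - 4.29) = -4.329*c^3 + 2.5149*c^2 - 20.9118*c + 3.0459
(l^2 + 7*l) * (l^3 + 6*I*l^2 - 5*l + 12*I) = l^5 + 7*l^4 + 6*I*l^4 - 5*l^3 + 42*I*l^3 - 35*l^2 + 12*I*l^2 + 84*I*l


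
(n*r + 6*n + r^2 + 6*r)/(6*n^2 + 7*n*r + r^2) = (r + 6)/(6*n + r)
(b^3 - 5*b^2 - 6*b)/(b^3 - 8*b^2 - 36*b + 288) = b*(b + 1)/(b^2 - 2*b - 48)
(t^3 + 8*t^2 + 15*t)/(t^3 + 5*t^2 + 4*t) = (t^2 + 8*t + 15)/(t^2 + 5*t + 4)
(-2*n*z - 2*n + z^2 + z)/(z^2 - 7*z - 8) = (-2*n + z)/(z - 8)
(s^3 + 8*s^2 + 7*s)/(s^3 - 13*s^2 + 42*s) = (s^2 + 8*s + 7)/(s^2 - 13*s + 42)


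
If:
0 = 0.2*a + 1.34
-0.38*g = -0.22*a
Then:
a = -6.70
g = -3.88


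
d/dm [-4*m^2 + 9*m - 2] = 9 - 8*m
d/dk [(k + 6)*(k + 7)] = 2*k + 13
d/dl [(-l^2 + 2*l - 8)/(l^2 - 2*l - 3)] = 22*(l - 1)/(-l^2 + 2*l + 3)^2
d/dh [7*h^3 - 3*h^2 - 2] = 3*h*(7*h - 2)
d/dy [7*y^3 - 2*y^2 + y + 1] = 21*y^2 - 4*y + 1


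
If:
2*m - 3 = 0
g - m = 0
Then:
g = 3/2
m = 3/2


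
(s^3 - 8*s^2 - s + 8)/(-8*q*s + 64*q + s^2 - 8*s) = (1 - s^2)/(8*q - s)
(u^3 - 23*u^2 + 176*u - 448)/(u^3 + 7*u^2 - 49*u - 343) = (u^2 - 16*u + 64)/(u^2 + 14*u + 49)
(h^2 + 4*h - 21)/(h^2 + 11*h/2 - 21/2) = 2*(h - 3)/(2*h - 3)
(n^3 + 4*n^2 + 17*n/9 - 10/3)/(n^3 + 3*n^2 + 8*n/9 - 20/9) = (n + 3)/(n + 2)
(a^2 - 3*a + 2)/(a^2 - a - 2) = (a - 1)/(a + 1)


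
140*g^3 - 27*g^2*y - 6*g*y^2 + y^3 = (-7*g + y)*(-4*g + y)*(5*g + y)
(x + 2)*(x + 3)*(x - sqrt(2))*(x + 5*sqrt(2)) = x^4 + 5*x^3 + 4*sqrt(2)*x^3 - 4*x^2 + 20*sqrt(2)*x^2 - 50*x + 24*sqrt(2)*x - 60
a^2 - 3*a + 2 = (a - 2)*(a - 1)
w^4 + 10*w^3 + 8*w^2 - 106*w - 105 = (w - 3)*(w + 1)*(w + 5)*(w + 7)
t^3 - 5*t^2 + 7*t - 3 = (t - 3)*(t - 1)^2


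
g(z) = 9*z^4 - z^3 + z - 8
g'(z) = 36*z^3 - 3*z^2 + 1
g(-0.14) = -8.13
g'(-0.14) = 0.84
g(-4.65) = 4295.69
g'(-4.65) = -3683.47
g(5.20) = 6437.05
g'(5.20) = 4981.77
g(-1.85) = 101.90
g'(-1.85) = -237.21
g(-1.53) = 43.37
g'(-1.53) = -134.96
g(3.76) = 1741.45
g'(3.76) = 1872.25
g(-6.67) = 18095.43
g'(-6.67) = -10815.14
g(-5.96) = 11553.81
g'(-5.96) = -7727.08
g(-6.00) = 11866.00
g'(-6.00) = -7883.00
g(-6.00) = 11866.00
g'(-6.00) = -7883.00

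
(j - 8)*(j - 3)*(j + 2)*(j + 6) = j^4 - 3*j^3 - 52*j^2 + 60*j + 288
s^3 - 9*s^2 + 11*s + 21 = (s - 7)*(s - 3)*(s + 1)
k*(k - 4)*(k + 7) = k^3 + 3*k^2 - 28*k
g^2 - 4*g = g*(g - 4)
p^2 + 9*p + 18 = (p + 3)*(p + 6)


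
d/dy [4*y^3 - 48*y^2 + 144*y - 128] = 12*y^2 - 96*y + 144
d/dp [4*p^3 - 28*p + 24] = 12*p^2 - 28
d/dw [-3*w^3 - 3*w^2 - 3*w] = -9*w^2 - 6*w - 3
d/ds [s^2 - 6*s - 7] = 2*s - 6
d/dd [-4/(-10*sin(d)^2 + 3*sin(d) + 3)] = 4*(3 - 20*sin(d))*cos(d)/(-10*sin(d)^2 + 3*sin(d) + 3)^2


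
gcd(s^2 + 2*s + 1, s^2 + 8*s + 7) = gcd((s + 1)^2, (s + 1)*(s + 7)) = s + 1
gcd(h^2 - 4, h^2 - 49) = 1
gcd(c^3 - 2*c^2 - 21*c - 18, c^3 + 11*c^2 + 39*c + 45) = c + 3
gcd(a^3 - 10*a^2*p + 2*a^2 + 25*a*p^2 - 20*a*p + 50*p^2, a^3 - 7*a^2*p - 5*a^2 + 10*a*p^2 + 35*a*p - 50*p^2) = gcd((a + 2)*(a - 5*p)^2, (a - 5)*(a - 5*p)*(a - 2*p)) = -a + 5*p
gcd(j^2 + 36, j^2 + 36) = j^2 + 36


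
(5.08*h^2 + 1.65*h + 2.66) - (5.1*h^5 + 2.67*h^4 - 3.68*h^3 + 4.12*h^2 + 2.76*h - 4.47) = -5.1*h^5 - 2.67*h^4 + 3.68*h^3 + 0.96*h^2 - 1.11*h + 7.13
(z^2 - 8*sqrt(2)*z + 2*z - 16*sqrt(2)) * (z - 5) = z^3 - 8*sqrt(2)*z^2 - 3*z^2 - 10*z + 24*sqrt(2)*z + 80*sqrt(2)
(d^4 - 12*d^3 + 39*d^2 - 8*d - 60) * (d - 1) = d^5 - 13*d^4 + 51*d^3 - 47*d^2 - 52*d + 60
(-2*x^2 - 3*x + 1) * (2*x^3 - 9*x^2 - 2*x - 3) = -4*x^5 + 12*x^4 + 33*x^3 + 3*x^2 + 7*x - 3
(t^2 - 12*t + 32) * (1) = t^2 - 12*t + 32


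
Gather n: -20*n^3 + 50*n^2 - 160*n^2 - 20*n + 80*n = -20*n^3 - 110*n^2 + 60*n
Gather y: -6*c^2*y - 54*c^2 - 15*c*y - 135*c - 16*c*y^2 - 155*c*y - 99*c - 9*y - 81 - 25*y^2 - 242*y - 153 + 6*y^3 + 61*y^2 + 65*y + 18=-54*c^2 - 234*c + 6*y^3 + y^2*(36 - 16*c) + y*(-6*c^2 - 170*c - 186) - 216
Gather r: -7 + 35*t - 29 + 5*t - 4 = 40*t - 40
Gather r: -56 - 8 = -64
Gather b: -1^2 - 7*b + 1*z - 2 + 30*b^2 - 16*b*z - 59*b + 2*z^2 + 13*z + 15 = 30*b^2 + b*(-16*z - 66) + 2*z^2 + 14*z + 12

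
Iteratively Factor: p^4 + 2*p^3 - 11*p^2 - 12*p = (p - 3)*(p^3 + 5*p^2 + 4*p) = (p - 3)*(p + 4)*(p^2 + p) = p*(p - 3)*(p + 4)*(p + 1)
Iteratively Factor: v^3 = (v)*(v^2) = v^2*(v)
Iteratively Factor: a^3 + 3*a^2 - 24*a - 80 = (a - 5)*(a^2 + 8*a + 16) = (a - 5)*(a + 4)*(a + 4)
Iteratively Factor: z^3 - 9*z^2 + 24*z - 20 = (z - 5)*(z^2 - 4*z + 4) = (z - 5)*(z - 2)*(z - 2)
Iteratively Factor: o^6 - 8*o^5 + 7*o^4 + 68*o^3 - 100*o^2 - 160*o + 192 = (o - 3)*(o^5 - 5*o^4 - 8*o^3 + 44*o^2 + 32*o - 64) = (o - 3)*(o - 1)*(o^4 - 4*o^3 - 12*o^2 + 32*o + 64) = (o - 4)*(o - 3)*(o - 1)*(o^3 - 12*o - 16) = (o - 4)^2*(o - 3)*(o - 1)*(o^2 + 4*o + 4) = (o - 4)^2*(o - 3)*(o - 1)*(o + 2)*(o + 2)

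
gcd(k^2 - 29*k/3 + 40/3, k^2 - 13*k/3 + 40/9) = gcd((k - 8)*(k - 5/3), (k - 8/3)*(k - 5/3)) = k - 5/3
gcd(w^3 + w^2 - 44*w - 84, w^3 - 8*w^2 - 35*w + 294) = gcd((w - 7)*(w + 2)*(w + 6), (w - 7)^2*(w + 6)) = w^2 - w - 42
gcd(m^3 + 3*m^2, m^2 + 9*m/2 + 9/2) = m + 3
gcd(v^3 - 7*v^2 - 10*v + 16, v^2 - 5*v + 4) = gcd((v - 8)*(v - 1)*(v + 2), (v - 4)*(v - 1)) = v - 1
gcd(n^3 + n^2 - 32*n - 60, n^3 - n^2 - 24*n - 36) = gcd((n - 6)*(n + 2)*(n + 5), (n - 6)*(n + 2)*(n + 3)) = n^2 - 4*n - 12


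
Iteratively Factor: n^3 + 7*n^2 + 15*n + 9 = (n + 1)*(n^2 + 6*n + 9) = (n + 1)*(n + 3)*(n + 3)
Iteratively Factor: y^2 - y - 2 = (y + 1)*(y - 2)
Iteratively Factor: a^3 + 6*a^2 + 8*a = (a + 4)*(a^2 + 2*a) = a*(a + 4)*(a + 2)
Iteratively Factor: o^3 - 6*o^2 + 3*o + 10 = (o + 1)*(o^2 - 7*o + 10) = (o - 2)*(o + 1)*(o - 5)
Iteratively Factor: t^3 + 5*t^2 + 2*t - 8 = (t - 1)*(t^2 + 6*t + 8) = (t - 1)*(t + 4)*(t + 2)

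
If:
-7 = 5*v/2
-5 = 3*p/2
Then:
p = -10/3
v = -14/5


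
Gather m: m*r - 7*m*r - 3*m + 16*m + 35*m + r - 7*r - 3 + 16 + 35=m*(48 - 6*r) - 6*r + 48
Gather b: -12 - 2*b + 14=2 - 2*b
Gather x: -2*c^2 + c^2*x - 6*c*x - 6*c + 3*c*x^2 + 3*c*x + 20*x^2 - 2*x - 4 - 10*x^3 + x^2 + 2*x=-2*c^2 - 6*c - 10*x^3 + x^2*(3*c + 21) + x*(c^2 - 3*c) - 4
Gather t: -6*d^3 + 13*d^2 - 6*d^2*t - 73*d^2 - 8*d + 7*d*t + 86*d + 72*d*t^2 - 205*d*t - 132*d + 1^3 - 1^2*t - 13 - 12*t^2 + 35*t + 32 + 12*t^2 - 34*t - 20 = -6*d^3 - 60*d^2 + 72*d*t^2 - 54*d + t*(-6*d^2 - 198*d)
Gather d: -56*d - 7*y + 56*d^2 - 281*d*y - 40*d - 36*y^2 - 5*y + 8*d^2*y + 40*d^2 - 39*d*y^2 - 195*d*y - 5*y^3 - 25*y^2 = d^2*(8*y + 96) + d*(-39*y^2 - 476*y - 96) - 5*y^3 - 61*y^2 - 12*y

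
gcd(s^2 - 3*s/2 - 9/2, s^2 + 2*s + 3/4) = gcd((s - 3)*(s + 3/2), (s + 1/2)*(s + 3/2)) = s + 3/2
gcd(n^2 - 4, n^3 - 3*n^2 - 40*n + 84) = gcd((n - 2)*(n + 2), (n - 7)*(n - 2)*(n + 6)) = n - 2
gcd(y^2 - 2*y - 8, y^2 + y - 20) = y - 4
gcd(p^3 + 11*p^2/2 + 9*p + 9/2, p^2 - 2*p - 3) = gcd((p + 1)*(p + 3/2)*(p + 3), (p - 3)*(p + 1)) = p + 1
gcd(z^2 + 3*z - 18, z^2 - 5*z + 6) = z - 3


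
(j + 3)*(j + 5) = j^2 + 8*j + 15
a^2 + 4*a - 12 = (a - 2)*(a + 6)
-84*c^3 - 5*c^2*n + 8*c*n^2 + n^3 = (-3*c + n)*(4*c + n)*(7*c + n)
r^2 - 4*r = r*(r - 4)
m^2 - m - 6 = (m - 3)*(m + 2)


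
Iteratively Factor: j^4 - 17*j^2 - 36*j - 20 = (j + 2)*(j^3 - 2*j^2 - 13*j - 10) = (j + 1)*(j + 2)*(j^2 - 3*j - 10) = (j - 5)*(j + 1)*(j + 2)*(j + 2)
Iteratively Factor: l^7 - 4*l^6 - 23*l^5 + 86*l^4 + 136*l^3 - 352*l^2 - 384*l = (l - 3)*(l^6 - l^5 - 26*l^4 + 8*l^3 + 160*l^2 + 128*l) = l*(l - 3)*(l^5 - l^4 - 26*l^3 + 8*l^2 + 160*l + 128) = l*(l - 3)*(l + 4)*(l^4 - 5*l^3 - 6*l^2 + 32*l + 32) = l*(l - 3)*(l + 1)*(l + 4)*(l^3 - 6*l^2 + 32) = l*(l - 3)*(l + 1)*(l + 2)*(l + 4)*(l^2 - 8*l + 16) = l*(l - 4)*(l - 3)*(l + 1)*(l + 2)*(l + 4)*(l - 4)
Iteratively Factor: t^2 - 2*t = (t)*(t - 2)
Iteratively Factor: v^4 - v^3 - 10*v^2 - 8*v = (v + 2)*(v^3 - 3*v^2 - 4*v) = (v - 4)*(v + 2)*(v^2 + v) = (v - 4)*(v + 1)*(v + 2)*(v)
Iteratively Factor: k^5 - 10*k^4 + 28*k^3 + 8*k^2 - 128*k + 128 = (k - 2)*(k^4 - 8*k^3 + 12*k^2 + 32*k - 64) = (k - 2)^2*(k^3 - 6*k^2 + 32) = (k - 2)^2*(k + 2)*(k^2 - 8*k + 16) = (k - 4)*(k - 2)^2*(k + 2)*(k - 4)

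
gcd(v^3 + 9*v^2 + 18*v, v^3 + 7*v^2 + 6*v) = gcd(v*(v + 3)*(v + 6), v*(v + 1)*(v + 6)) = v^2 + 6*v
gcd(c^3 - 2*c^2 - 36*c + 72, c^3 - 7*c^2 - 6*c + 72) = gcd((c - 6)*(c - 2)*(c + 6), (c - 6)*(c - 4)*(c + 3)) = c - 6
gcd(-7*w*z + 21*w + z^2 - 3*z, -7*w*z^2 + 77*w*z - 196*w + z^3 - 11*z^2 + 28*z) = -7*w + z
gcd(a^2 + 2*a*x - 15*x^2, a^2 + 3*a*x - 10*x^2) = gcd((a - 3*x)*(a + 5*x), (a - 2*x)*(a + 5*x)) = a + 5*x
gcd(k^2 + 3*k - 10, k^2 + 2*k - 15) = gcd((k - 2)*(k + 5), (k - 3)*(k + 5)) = k + 5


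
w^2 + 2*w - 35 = (w - 5)*(w + 7)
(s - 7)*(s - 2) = s^2 - 9*s + 14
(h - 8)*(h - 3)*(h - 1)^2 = h^4 - 13*h^3 + 47*h^2 - 59*h + 24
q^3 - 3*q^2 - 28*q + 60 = (q - 6)*(q - 2)*(q + 5)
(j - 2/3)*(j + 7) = j^2 + 19*j/3 - 14/3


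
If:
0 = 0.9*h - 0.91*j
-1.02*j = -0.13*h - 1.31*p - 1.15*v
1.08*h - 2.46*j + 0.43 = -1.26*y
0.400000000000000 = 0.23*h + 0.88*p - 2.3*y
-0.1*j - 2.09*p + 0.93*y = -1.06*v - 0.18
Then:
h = 0.20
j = 0.19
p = 0.06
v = 0.08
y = -0.13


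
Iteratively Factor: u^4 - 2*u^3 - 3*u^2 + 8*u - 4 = (u - 1)*(u^3 - u^2 - 4*u + 4) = (u - 1)*(u + 2)*(u^2 - 3*u + 2) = (u - 1)^2*(u + 2)*(u - 2)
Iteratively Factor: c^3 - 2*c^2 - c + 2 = (c - 1)*(c^2 - c - 2) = (c - 1)*(c + 1)*(c - 2)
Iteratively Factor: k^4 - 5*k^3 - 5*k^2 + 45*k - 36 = (k - 3)*(k^3 - 2*k^2 - 11*k + 12) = (k - 3)*(k + 3)*(k^2 - 5*k + 4) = (k - 4)*(k - 3)*(k + 3)*(k - 1)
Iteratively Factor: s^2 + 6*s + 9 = (s + 3)*(s + 3)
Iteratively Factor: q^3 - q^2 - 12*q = (q - 4)*(q^2 + 3*q) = (q - 4)*(q + 3)*(q)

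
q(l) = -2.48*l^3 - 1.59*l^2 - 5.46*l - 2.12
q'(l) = -7.44*l^2 - 3.18*l - 5.46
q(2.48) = -63.27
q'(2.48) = -59.11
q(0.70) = -7.57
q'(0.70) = -11.33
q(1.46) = -21.20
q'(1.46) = -25.96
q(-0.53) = 0.70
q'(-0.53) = -5.86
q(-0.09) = -1.64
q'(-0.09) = -5.23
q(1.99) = -38.83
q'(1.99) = -41.25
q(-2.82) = 56.25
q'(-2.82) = -55.66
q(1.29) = -17.13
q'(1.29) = -21.94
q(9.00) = -1987.97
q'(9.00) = -636.72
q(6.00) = -627.80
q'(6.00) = -292.38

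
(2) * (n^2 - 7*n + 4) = 2*n^2 - 14*n + 8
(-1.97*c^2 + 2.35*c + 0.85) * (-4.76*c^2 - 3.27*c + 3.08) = 9.3772*c^4 - 4.7441*c^3 - 17.7981*c^2 + 4.4585*c + 2.618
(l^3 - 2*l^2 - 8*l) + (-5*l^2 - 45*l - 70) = l^3 - 7*l^2 - 53*l - 70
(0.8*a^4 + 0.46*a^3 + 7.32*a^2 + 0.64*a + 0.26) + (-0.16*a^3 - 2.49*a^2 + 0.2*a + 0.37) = 0.8*a^4 + 0.3*a^3 + 4.83*a^2 + 0.84*a + 0.63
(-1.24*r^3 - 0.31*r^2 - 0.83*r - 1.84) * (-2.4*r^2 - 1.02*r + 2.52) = 2.976*r^5 + 2.0088*r^4 - 0.8166*r^3 + 4.4814*r^2 - 0.2148*r - 4.6368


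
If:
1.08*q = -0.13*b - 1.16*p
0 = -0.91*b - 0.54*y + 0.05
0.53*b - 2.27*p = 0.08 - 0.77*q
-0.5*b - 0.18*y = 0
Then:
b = -0.08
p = -0.04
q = 0.05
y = 0.24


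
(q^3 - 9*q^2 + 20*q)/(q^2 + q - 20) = q*(q - 5)/(q + 5)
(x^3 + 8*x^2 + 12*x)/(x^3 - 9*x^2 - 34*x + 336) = x*(x + 2)/(x^2 - 15*x + 56)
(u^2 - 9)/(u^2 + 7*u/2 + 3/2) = 2*(u - 3)/(2*u + 1)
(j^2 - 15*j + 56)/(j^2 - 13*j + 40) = (j - 7)/(j - 5)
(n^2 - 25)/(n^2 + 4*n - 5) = (n - 5)/(n - 1)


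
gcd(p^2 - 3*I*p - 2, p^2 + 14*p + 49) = 1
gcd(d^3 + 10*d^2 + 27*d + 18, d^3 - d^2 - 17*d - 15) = d^2 + 4*d + 3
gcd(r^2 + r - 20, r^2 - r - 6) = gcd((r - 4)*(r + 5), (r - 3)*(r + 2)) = 1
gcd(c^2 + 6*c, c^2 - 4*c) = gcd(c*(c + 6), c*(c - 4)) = c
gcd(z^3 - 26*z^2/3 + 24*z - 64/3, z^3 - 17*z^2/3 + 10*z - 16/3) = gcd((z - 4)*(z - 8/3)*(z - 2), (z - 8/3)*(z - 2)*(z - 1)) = z^2 - 14*z/3 + 16/3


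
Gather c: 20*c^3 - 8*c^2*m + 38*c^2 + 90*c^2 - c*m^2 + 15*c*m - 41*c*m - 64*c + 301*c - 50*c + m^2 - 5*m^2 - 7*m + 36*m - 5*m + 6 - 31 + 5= 20*c^3 + c^2*(128 - 8*m) + c*(-m^2 - 26*m + 187) - 4*m^2 + 24*m - 20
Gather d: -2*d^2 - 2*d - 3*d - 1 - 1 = -2*d^2 - 5*d - 2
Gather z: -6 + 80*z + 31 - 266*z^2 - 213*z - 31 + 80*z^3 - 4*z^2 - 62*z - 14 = 80*z^3 - 270*z^2 - 195*z - 20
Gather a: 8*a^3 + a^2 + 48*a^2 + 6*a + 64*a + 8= 8*a^3 + 49*a^2 + 70*a + 8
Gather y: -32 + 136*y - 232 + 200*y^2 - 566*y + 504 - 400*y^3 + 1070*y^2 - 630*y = -400*y^3 + 1270*y^2 - 1060*y + 240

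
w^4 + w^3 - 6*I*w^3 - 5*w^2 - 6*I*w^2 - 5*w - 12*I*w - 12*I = (w + 1)*(w - 4*I)*(w - 3*I)*(w + I)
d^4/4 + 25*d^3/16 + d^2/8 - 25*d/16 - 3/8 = (d/4 + 1/4)*(d - 1)*(d + 1/4)*(d + 6)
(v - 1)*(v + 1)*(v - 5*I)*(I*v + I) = I*v^4 + 5*v^3 + I*v^3 + 5*v^2 - I*v^2 - 5*v - I*v - 5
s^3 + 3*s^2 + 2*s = s*(s + 1)*(s + 2)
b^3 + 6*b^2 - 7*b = b*(b - 1)*(b + 7)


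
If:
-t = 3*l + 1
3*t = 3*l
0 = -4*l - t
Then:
No Solution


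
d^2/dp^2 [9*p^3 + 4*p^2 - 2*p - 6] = 54*p + 8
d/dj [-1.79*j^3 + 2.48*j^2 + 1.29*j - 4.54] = -5.37*j^2 + 4.96*j + 1.29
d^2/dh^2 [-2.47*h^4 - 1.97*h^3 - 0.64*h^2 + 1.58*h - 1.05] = -29.64*h^2 - 11.82*h - 1.28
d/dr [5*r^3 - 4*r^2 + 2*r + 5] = 15*r^2 - 8*r + 2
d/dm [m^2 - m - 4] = 2*m - 1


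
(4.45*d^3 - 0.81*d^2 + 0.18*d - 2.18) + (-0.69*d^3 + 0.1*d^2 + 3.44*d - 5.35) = 3.76*d^3 - 0.71*d^2 + 3.62*d - 7.53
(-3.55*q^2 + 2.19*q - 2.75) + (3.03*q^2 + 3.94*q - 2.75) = -0.52*q^2 + 6.13*q - 5.5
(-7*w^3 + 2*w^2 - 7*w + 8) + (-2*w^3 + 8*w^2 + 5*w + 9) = -9*w^3 + 10*w^2 - 2*w + 17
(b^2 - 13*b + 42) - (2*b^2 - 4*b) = -b^2 - 9*b + 42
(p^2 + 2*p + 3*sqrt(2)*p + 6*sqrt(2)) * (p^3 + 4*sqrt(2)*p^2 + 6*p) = p^5 + 2*p^4 + 7*sqrt(2)*p^4 + 14*sqrt(2)*p^3 + 30*p^3 + 18*sqrt(2)*p^2 + 60*p^2 + 36*sqrt(2)*p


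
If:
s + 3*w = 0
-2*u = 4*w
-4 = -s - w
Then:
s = 6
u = 4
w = -2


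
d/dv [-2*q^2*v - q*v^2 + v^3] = -2*q^2 - 2*q*v + 3*v^2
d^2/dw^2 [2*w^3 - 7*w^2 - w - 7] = 12*w - 14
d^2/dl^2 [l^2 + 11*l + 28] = 2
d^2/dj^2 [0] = 0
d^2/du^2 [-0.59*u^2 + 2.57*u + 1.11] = -1.18000000000000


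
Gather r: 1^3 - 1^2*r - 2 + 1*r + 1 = 0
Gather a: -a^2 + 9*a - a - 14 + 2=-a^2 + 8*a - 12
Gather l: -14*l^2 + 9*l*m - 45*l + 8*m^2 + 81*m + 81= -14*l^2 + l*(9*m - 45) + 8*m^2 + 81*m + 81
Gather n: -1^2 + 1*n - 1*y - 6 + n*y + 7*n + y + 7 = n*(y + 8)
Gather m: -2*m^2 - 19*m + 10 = -2*m^2 - 19*m + 10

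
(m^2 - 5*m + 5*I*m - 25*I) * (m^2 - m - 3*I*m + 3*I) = m^4 - 6*m^3 + 2*I*m^3 + 20*m^2 - 12*I*m^2 - 90*m + 10*I*m + 75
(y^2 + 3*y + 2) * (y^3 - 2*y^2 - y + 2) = y^5 + y^4 - 5*y^3 - 5*y^2 + 4*y + 4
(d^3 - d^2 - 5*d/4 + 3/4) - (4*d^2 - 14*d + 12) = d^3 - 5*d^2 + 51*d/4 - 45/4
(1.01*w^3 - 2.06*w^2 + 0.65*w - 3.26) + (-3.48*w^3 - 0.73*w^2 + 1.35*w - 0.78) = -2.47*w^3 - 2.79*w^2 + 2.0*w - 4.04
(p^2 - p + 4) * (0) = 0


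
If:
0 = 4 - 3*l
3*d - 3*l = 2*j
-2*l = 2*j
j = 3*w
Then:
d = 4/9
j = -4/3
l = 4/3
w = -4/9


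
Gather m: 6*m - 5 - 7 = 6*m - 12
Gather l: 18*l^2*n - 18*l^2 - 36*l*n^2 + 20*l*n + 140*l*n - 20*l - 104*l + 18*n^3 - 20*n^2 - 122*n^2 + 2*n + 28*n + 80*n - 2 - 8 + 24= l^2*(18*n - 18) + l*(-36*n^2 + 160*n - 124) + 18*n^3 - 142*n^2 + 110*n + 14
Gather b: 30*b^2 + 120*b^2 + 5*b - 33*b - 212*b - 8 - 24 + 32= 150*b^2 - 240*b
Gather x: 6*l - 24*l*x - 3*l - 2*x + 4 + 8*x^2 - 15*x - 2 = 3*l + 8*x^2 + x*(-24*l - 17) + 2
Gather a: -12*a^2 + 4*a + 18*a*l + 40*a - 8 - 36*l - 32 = -12*a^2 + a*(18*l + 44) - 36*l - 40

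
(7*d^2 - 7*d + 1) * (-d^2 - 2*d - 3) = -7*d^4 - 7*d^3 - 8*d^2 + 19*d - 3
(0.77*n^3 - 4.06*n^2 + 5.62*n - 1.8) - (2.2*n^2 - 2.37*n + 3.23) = 0.77*n^3 - 6.26*n^2 + 7.99*n - 5.03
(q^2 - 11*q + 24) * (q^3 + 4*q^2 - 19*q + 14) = q^5 - 7*q^4 - 39*q^3 + 319*q^2 - 610*q + 336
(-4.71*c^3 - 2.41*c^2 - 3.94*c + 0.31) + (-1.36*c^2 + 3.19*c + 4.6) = -4.71*c^3 - 3.77*c^2 - 0.75*c + 4.91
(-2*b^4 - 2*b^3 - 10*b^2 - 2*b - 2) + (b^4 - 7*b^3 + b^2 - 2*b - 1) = -b^4 - 9*b^3 - 9*b^2 - 4*b - 3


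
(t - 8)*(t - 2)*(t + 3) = t^3 - 7*t^2 - 14*t + 48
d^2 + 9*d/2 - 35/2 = (d - 5/2)*(d + 7)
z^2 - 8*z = z*(z - 8)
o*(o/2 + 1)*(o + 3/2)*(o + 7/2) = o^4/2 + 7*o^3/2 + 61*o^2/8 + 21*o/4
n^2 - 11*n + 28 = (n - 7)*(n - 4)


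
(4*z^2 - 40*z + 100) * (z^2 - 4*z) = 4*z^4 - 56*z^3 + 260*z^2 - 400*z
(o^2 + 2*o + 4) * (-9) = -9*o^2 - 18*o - 36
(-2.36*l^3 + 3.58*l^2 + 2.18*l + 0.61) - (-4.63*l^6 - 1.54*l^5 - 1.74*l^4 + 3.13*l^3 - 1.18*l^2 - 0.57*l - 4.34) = 4.63*l^6 + 1.54*l^5 + 1.74*l^4 - 5.49*l^3 + 4.76*l^2 + 2.75*l + 4.95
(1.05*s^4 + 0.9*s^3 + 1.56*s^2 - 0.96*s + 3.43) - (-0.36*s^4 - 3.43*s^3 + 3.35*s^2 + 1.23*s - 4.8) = 1.41*s^4 + 4.33*s^3 - 1.79*s^2 - 2.19*s + 8.23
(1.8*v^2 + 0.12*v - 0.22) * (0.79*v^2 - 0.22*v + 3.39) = 1.422*v^4 - 0.3012*v^3 + 5.9018*v^2 + 0.4552*v - 0.7458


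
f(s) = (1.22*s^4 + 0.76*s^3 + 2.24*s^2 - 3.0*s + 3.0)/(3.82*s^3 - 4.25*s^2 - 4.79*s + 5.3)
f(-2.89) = -0.89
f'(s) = (-11.46*s^2 + 8.5*s + 4.79)*(1.22*s^4 + 0.76*s^3 + 2.24*s^2 - 3.0*s + 3.0)/(3.82*s^3 - 4.25*s^2 - 4.79*s + 5.3)^2 + (4.88*s^3 + 2.28*s^2 + 4.48*s - 3.0)/(3.82*s^3 - 4.25*s^2 - 4.79*s + 5.3)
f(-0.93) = 2.67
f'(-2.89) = 0.10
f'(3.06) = -0.17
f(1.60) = 6.26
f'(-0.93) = -14.61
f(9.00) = 3.63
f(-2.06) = -0.94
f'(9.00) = 0.29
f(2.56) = 2.57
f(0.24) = 0.61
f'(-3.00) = 0.13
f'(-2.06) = -0.34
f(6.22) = 2.85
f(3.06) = 2.38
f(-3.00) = -0.91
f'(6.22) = 0.26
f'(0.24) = 0.52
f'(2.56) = -0.66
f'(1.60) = -16.04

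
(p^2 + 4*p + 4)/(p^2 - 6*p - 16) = (p + 2)/(p - 8)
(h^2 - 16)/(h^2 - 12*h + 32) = (h + 4)/(h - 8)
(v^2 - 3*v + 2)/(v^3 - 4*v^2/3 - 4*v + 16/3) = 3*(v - 1)/(3*v^2 + 2*v - 8)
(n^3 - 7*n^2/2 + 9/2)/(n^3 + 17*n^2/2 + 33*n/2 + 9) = (2*n^2 - 9*n + 9)/(2*n^2 + 15*n + 18)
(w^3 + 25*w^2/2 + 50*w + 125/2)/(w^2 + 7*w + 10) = (2*w^2 + 15*w + 25)/(2*(w + 2))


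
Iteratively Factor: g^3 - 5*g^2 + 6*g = (g - 2)*(g^2 - 3*g) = g*(g - 2)*(g - 3)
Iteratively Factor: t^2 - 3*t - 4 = (t - 4)*(t + 1)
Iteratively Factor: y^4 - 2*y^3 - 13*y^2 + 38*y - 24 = (y - 2)*(y^3 - 13*y + 12) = (y - 3)*(y - 2)*(y^2 + 3*y - 4) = (y - 3)*(y - 2)*(y - 1)*(y + 4)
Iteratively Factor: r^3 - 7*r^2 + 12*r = (r - 4)*(r^2 - 3*r) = r*(r - 4)*(r - 3)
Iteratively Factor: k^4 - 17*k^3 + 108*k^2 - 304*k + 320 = (k - 5)*(k^3 - 12*k^2 + 48*k - 64) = (k - 5)*(k - 4)*(k^2 - 8*k + 16) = (k - 5)*(k - 4)^2*(k - 4)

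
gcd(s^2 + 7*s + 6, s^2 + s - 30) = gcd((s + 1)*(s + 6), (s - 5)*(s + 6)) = s + 6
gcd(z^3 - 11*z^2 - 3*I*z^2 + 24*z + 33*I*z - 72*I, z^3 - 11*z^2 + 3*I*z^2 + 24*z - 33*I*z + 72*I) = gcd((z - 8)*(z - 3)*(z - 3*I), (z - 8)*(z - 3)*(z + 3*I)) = z^2 - 11*z + 24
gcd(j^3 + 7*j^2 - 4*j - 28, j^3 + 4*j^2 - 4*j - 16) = j^2 - 4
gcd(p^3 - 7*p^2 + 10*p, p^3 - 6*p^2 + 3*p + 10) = p^2 - 7*p + 10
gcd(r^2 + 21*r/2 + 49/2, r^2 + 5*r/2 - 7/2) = r + 7/2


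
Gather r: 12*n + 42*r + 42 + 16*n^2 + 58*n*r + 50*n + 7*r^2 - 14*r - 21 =16*n^2 + 62*n + 7*r^2 + r*(58*n + 28) + 21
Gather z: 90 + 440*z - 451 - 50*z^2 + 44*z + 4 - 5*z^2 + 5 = -55*z^2 + 484*z - 352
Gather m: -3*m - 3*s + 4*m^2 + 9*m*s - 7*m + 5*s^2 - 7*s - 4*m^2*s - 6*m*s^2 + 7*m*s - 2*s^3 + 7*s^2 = m^2*(4 - 4*s) + m*(-6*s^2 + 16*s - 10) - 2*s^3 + 12*s^2 - 10*s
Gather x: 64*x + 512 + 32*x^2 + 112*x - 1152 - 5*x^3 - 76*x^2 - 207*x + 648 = -5*x^3 - 44*x^2 - 31*x + 8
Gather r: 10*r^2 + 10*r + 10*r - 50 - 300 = 10*r^2 + 20*r - 350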